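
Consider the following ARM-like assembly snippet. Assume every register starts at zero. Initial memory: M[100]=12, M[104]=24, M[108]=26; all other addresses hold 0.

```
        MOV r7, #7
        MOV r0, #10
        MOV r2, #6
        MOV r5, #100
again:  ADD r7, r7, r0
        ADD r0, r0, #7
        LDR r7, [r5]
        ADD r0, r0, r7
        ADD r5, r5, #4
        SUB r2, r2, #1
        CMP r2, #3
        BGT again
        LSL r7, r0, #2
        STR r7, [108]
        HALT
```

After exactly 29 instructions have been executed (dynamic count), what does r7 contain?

372

after MOV r7, #7: r7=7
after MOV r0, #10: r0=10
after MOV r2, #6: r2=6
after MOV r5, #100: r5=100
after ADD r7, r7, r0: r7=7+10=17
after ADD r0, r0, #7: r0=10+7=17
after LDR r7, [r5]: r7=M[100]=12
after ADD r0, r0, r7: r0=17+12=29
after ADD r5, r5, #4: r5=100+4=104
after SUB r2, r2, #1: r2=6-1=5
CMP r2, #3  (cmp 5,3)
BGT again: taken
after ADD r7, r7, r0: r7=12+29=41
after ADD r0, r0, #7: r0=29+7=36
after LDR r7, [r5]: r7=M[104]=24
after ADD r0, r0, r7: r0=36+24=60
after ADD r5, r5, #4: r5=104+4=108
after SUB r2, r2, #1: r2=5-1=4
CMP r2, #3  (cmp 4,3)
BGT again: taken
after ADD r7, r7, r0: r7=24+60=84
after ADD r0, r0, #7: r0=60+7=67
after LDR r7, [r5]: r7=M[108]=26
after ADD r0, r0, r7: r0=67+26=93
after ADD r5, r5, #4: r5=108+4=112
after SUB r2, r2, #1: r2=4-1=3
CMP r2, #3  (cmp 3,3)
BGT again: not taken
after LSL r7, r0, #2: r7=93<<2=372
After step 29: r7 = 372.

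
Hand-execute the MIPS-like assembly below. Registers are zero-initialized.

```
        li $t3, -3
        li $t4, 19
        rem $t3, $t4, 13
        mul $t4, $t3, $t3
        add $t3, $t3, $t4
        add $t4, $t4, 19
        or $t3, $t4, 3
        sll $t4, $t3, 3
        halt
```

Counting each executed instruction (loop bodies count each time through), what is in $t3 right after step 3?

after li $t3, -3: $t3=-3
after li $t4, 19: $t4=19
after rem $t3, $t4, 13: $t3=19%13=6
After step 3: $t3 = 6.

6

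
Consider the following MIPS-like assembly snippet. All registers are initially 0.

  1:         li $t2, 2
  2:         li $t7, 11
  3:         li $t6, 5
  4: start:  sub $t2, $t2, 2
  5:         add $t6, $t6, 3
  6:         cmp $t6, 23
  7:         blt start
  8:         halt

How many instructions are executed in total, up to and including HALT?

after li $t2, 2: $t2=2
after li $t7, 11: $t7=11
after li $t6, 5: $t6=5
after sub $t2, $t2, 2: $t2=2-2=0
after add $t6, $t6, 3: $t6=5+3=8
cmp $t6, 23  (cmp 8,23)
blt start: taken
after sub $t2, $t2, 2: $t2=0-2=-2
after add $t6, $t6, 3: $t6=8+3=11
cmp $t6, 23  (cmp 11,23)
blt start: taken
after sub $t2, $t2, 2: $t2=(-2)-2=-4
after add $t6, $t6, 3: $t6=11+3=14
cmp $t6, 23  (cmp 14,23)
blt start: taken
after sub $t2, $t2, 2: $t2=(-4)-2=-6
after add $t6, $t6, 3: $t6=14+3=17
cmp $t6, 23  (cmp 17,23)
blt start: taken
after sub $t2, $t2, 2: $t2=(-6)-2=-8
after add $t6, $t6, 3: $t6=17+3=20
cmp $t6, 23  (cmp 20,23)
blt start: taken
after sub $t2, $t2, 2: $t2=(-8)-2=-10
after add $t6, $t6, 3: $t6=20+3=23
cmp $t6, 23  (cmp 23,23)
blt start: not taken
halt.
Total executed instructions: 28.

28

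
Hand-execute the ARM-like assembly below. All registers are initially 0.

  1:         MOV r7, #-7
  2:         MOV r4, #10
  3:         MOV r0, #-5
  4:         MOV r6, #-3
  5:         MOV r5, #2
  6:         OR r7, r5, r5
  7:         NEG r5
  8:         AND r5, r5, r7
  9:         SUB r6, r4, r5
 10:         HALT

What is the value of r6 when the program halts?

r7=-7
r4=10
r0=-5
r6=-3
r5=2
r7=2|2=2
r5=-(2)=-2
r5=(-2)&2=2
r6=10-2=8
halt.

8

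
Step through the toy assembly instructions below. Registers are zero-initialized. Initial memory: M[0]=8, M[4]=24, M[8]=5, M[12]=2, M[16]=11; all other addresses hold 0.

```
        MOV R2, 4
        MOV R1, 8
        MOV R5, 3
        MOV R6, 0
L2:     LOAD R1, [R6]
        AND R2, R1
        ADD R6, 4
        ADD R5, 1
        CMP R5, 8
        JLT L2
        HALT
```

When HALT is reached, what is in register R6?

R2=4
R1=8
R5=3
R6=0
R1=M[0]=8
R2=4&8=0
R6=0+4=4
R5=3+1=4
CMP R5, 8  (cmp 4,8)
JLT L2: taken
R1=M[4]=24
R2=0&24=0
R6=4+4=8
R5=4+1=5
CMP R5, 8  (cmp 5,8)
JLT L2: taken
R1=M[8]=5
R2=0&5=0
R6=8+4=12
R5=5+1=6
CMP R5, 8  (cmp 6,8)
JLT L2: taken
R1=M[12]=2
R2=0&2=0
R6=12+4=16
R5=6+1=7
CMP R5, 8  (cmp 7,8)
JLT L2: taken
R1=M[16]=11
R2=0&11=0
R6=16+4=20
R5=7+1=8
CMP R5, 8  (cmp 8,8)
JLT L2: not taken
halt.

20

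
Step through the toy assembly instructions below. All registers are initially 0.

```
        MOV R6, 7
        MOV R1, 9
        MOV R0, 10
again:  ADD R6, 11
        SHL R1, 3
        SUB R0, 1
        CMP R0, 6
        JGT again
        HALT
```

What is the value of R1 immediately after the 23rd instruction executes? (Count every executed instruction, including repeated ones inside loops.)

R6=7
R1=9
R0=10
R6=7+11=18
R1=9<<3=72
R0=10-1=9
CMP R0, 6  (cmp 9,6)
JGT again: taken
R6=18+11=29
R1=72<<3=576
R0=9-1=8
CMP R0, 6  (cmp 8,6)
JGT again: taken
R6=29+11=40
R1=576<<3=4608
R0=8-1=7
CMP R0, 6  (cmp 7,6)
JGT again: taken
R6=40+11=51
R1=4608<<3=36864
R0=7-1=6
CMP R0, 6  (cmp 6,6)
JGT again: not taken
After step 23: R1 = 36864.

36864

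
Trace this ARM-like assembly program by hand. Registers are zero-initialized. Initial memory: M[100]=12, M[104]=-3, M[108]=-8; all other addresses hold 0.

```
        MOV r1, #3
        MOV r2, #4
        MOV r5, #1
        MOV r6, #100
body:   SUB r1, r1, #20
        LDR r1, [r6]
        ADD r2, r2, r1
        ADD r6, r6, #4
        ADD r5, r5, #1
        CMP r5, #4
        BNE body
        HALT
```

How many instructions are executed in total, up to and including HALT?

MOV r1, #3 → r1=3
MOV r2, #4 → r2=4
MOV r5, #1 → r5=1
MOV r6, #100 → r6=100
SUB r1, r1, #20 → r1=3-20=-17
LDR r1, [r6] → r1=M[100]=12
ADD r2, r2, r1 → r2=4+12=16
ADD r6, r6, #4 → r6=100+4=104
ADD r5, r5, #1 → r5=1+1=2
CMP r5, #4  (cmp 2,4)
BNE body: taken
SUB r1, r1, #20 → r1=12-20=-8
LDR r1, [r6] → r1=M[104]=-3
ADD r2, r2, r1 → r2=16+(-3)=13
ADD r6, r6, #4 → r6=104+4=108
ADD r5, r5, #1 → r5=2+1=3
CMP r5, #4  (cmp 3,4)
BNE body: taken
SUB r1, r1, #20 → r1=(-3)-20=-23
LDR r1, [r6] → r1=M[108]=-8
ADD r2, r2, r1 → r2=13+(-8)=5
ADD r6, r6, #4 → r6=108+4=112
ADD r5, r5, #1 → r5=3+1=4
CMP r5, #4  (cmp 4,4)
BNE body: not taken
halt.
Total executed instructions: 26.

26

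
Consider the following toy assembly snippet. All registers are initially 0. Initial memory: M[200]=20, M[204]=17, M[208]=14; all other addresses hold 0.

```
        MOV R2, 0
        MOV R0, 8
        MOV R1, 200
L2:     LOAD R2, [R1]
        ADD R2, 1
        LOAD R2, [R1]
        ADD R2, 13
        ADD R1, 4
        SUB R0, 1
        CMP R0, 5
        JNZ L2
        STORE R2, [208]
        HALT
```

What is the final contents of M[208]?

after MOV R2, 0: R2=0
after MOV R0, 8: R0=8
after MOV R1, 200: R1=200
after LOAD R2, [R1]: R2=M[200]=20
after ADD R2, 1: R2=20+1=21
after LOAD R2, [R1]: R2=M[200]=20
after ADD R2, 13: R2=20+13=33
after ADD R1, 4: R1=200+4=204
after SUB R0, 1: R0=8-1=7
CMP R0, 5  (cmp 7,5)
JNZ L2: taken
after LOAD R2, [R1]: R2=M[204]=17
after ADD R2, 1: R2=17+1=18
after LOAD R2, [R1]: R2=M[204]=17
after ADD R2, 13: R2=17+13=30
after ADD R1, 4: R1=204+4=208
after SUB R0, 1: R0=7-1=6
CMP R0, 5  (cmp 6,5)
JNZ L2: taken
after LOAD R2, [R1]: R2=M[208]=14
after ADD R2, 1: R2=14+1=15
after LOAD R2, [R1]: R2=M[208]=14
after ADD R2, 13: R2=14+13=27
after ADD R1, 4: R1=208+4=212
after SUB R0, 1: R0=6-1=5
CMP R0, 5  (cmp 5,5)
JNZ L2: not taken
STORE R2, [208] → M[208]=27
halt.

27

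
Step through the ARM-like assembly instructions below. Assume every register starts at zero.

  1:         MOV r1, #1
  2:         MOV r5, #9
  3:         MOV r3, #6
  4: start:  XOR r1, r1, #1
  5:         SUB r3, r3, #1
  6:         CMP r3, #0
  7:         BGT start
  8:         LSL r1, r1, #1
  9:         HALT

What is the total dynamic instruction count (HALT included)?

r1=1
r5=9
r3=6
r1=1^1=0
r3=6-1=5
CMP r3, #0  (cmp 5,0)
BGT start: taken
r1=0^1=1
r3=5-1=4
CMP r3, #0  (cmp 4,0)
BGT start: taken
r1=1^1=0
r3=4-1=3
CMP r3, #0  (cmp 3,0)
BGT start: taken
r1=0^1=1
r3=3-1=2
CMP r3, #0  (cmp 2,0)
BGT start: taken
r1=1^1=0
r3=2-1=1
CMP r3, #0  (cmp 1,0)
BGT start: taken
r1=0^1=1
r3=1-1=0
CMP r3, #0  (cmp 0,0)
BGT start: not taken
r1=1<<1=2
halt.
Total executed instructions: 29.

29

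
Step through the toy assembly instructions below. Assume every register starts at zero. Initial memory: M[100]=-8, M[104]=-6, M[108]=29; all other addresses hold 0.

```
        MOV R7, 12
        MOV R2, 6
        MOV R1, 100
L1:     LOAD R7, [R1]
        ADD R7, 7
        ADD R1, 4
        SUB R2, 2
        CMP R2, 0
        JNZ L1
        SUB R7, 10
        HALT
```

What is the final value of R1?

MOV R7, 12 → R7=12
MOV R2, 6 → R2=6
MOV R1, 100 → R1=100
LOAD R7, [R1] → R7=M[100]=-8
ADD R7, 7 → R7=(-8)+7=-1
ADD R1, 4 → R1=100+4=104
SUB R2, 2 → R2=6-2=4
CMP R2, 0  (cmp 4,0)
JNZ L1: taken
LOAD R7, [R1] → R7=M[104]=-6
ADD R7, 7 → R7=(-6)+7=1
ADD R1, 4 → R1=104+4=108
SUB R2, 2 → R2=4-2=2
CMP R2, 0  (cmp 2,0)
JNZ L1: taken
LOAD R7, [R1] → R7=M[108]=29
ADD R7, 7 → R7=29+7=36
ADD R1, 4 → R1=108+4=112
SUB R2, 2 → R2=2-2=0
CMP R2, 0  (cmp 0,0)
JNZ L1: not taken
SUB R7, 10 → R7=36-10=26
halt.

112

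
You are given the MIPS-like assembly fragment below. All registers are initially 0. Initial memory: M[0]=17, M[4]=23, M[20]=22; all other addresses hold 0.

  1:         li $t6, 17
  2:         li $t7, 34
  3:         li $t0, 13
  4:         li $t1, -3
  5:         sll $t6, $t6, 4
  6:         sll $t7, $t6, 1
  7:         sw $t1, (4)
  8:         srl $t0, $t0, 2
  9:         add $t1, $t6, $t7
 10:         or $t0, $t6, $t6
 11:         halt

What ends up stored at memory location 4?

$t6=17
$t7=34
$t0=13
$t1=-3
$t6=17<<4=272
$t7=272<<1=544
sw $t1, (4) → M[4]=-3
$t0=13>>2=3
$t1=272+544=816
$t0=272|272=272
halt.

-3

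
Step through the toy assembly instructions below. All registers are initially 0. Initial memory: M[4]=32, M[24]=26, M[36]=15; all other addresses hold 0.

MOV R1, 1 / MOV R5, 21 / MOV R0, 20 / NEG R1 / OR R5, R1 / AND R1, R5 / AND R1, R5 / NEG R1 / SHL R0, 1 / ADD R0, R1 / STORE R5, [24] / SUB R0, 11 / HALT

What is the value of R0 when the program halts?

MOV R1, 1 → R1=1
MOV R5, 21 → R5=21
MOV R0, 20 → R0=20
NEG R1 → R1=-(1)=-1
OR R5, R1 → R5=21|(-1)=-1
AND R1, R5 → R1=(-1)&(-1)=-1
AND R1, R5 → R1=(-1)&(-1)=-1
NEG R1 → R1=-(-1)=1
SHL R0, 1 → R0=20<<1=40
ADD R0, R1 → R0=40+1=41
STORE R5, [24] → M[24]=-1
SUB R0, 11 → R0=41-11=30
halt.

30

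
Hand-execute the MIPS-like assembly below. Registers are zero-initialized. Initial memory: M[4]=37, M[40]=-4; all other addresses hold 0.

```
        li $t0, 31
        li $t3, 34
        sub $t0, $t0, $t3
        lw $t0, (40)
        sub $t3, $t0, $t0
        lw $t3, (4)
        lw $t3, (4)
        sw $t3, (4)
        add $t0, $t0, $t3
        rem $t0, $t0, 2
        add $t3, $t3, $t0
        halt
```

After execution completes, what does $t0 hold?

1

li $t0, 31 → $t0=31
li $t3, 34 → $t3=34
sub $t0, $t0, $t3 → $t0=31-34=-3
lw $t0, (40) → $t0=M[40]=-4
sub $t3, $t0, $t0 → $t3=(-4)-(-4)=0
lw $t3, (4) → $t3=M[4]=37
lw $t3, (4) → $t3=M[4]=37
sw $t3, (4) → M[4]=37
add $t0, $t0, $t3 → $t0=(-4)+37=33
rem $t0, $t0, 2 → $t0=33%2=1
add $t3, $t3, $t0 → $t3=37+1=38
halt.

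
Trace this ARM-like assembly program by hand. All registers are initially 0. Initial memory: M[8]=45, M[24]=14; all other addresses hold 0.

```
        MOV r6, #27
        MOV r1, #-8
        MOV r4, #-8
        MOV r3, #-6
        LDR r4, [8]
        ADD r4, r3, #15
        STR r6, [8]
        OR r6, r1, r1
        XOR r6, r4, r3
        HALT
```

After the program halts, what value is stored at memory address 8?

MOV r6, #27 → r6=27
MOV r1, #-8 → r1=-8
MOV r4, #-8 → r4=-8
MOV r3, #-6 → r3=-6
LDR r4, [8] → r4=M[8]=45
ADD r4, r3, #15 → r4=(-6)+15=9
STR r6, [8] → M[8]=27
OR r6, r1, r1 → r6=(-8)|(-8)=-8
XOR r6, r4, r3 → r6=9^(-6)=-13
halt.

27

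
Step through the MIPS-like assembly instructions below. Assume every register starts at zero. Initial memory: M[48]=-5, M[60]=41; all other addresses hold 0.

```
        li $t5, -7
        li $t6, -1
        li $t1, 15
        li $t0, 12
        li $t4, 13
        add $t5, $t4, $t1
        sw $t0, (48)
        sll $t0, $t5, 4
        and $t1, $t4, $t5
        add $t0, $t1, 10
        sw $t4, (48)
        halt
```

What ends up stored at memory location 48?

after li $t5, -7: $t5=-7
after li $t6, -1: $t6=-1
after li $t1, 15: $t1=15
after li $t0, 12: $t0=12
after li $t4, 13: $t4=13
after add $t5, $t4, $t1: $t5=13+15=28
sw $t0, (48) → M[48]=12
after sll $t0, $t5, 4: $t0=28<<4=448
after and $t1, $t4, $t5: $t1=13&28=12
after add $t0, $t1, 10: $t0=12+10=22
sw $t4, (48) → M[48]=13
halt.

13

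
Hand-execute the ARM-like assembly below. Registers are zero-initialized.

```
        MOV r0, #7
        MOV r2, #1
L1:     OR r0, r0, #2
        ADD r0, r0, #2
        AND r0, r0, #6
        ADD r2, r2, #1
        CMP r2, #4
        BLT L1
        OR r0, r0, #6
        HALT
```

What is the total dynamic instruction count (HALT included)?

MOV r0, #7 → r0=7
MOV r2, #1 → r2=1
OR r0, r0, #2 → r0=7|2=7
ADD r0, r0, #2 → r0=7+2=9
AND r0, r0, #6 → r0=9&6=0
ADD r2, r2, #1 → r2=1+1=2
CMP r2, #4  (cmp 2,4)
BLT L1: taken
OR r0, r0, #2 → r0=0|2=2
ADD r0, r0, #2 → r0=2+2=4
AND r0, r0, #6 → r0=4&6=4
ADD r2, r2, #1 → r2=2+1=3
CMP r2, #4  (cmp 3,4)
BLT L1: taken
OR r0, r0, #2 → r0=4|2=6
ADD r0, r0, #2 → r0=6+2=8
AND r0, r0, #6 → r0=8&6=0
ADD r2, r2, #1 → r2=3+1=4
CMP r2, #4  (cmp 4,4)
BLT L1: not taken
OR r0, r0, #6 → r0=0|6=6
halt.
Total executed instructions: 22.

22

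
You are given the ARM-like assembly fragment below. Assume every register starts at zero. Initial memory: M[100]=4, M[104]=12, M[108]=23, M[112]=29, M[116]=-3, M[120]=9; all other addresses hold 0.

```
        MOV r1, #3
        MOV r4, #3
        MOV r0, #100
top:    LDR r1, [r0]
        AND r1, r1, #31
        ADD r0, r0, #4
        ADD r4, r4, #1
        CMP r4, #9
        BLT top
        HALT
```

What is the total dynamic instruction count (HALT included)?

40

MOV r1, #3 → r1=3
MOV r4, #3 → r4=3
MOV r0, #100 → r0=100
LDR r1, [r0] → r1=M[100]=4
AND r1, r1, #31 → r1=4&31=4
ADD r0, r0, #4 → r0=100+4=104
ADD r4, r4, #1 → r4=3+1=4
CMP r4, #9  (cmp 4,9)
BLT top: taken
LDR r1, [r0] → r1=M[104]=12
AND r1, r1, #31 → r1=12&31=12
ADD r0, r0, #4 → r0=104+4=108
ADD r4, r4, #1 → r4=4+1=5
CMP r4, #9  (cmp 5,9)
BLT top: taken
LDR r1, [r0] → r1=M[108]=23
AND r1, r1, #31 → r1=23&31=23
ADD r0, r0, #4 → r0=108+4=112
ADD r4, r4, #1 → r4=5+1=6
CMP r4, #9  (cmp 6,9)
BLT top: taken
LDR r1, [r0] → r1=M[112]=29
AND r1, r1, #31 → r1=29&31=29
ADD r0, r0, #4 → r0=112+4=116
ADD r4, r4, #1 → r4=6+1=7
CMP r4, #9  (cmp 7,9)
BLT top: taken
LDR r1, [r0] → r1=M[116]=-3
AND r1, r1, #31 → r1=(-3)&31=29
ADD r0, r0, #4 → r0=116+4=120
ADD r4, r4, #1 → r4=7+1=8
CMP r4, #9  (cmp 8,9)
BLT top: taken
LDR r1, [r0] → r1=M[120]=9
AND r1, r1, #31 → r1=9&31=9
ADD r0, r0, #4 → r0=120+4=124
ADD r4, r4, #1 → r4=8+1=9
CMP r4, #9  (cmp 9,9)
BLT top: not taken
halt.
Total executed instructions: 40.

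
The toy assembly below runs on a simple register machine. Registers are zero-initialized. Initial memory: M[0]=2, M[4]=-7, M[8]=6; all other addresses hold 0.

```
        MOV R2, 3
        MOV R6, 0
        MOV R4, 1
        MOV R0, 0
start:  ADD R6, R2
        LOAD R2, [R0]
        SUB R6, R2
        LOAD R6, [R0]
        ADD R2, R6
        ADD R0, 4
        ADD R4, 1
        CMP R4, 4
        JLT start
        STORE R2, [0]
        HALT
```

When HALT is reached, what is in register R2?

12

R2=3
R6=0
R4=1
R0=0
R6=0+3=3
R2=M[0]=2
R6=3-2=1
R6=M[0]=2
R2=2+2=4
R0=0+4=4
R4=1+1=2
CMP R4, 4  (cmp 2,4)
JLT start: taken
R6=2+4=6
R2=M[4]=-7
R6=6-(-7)=13
R6=M[4]=-7
R2=(-7)+(-7)=-14
R0=4+4=8
R4=2+1=3
CMP R4, 4  (cmp 3,4)
JLT start: taken
R6=(-7)+(-14)=-21
R2=M[8]=6
R6=(-21)-6=-27
R6=M[8]=6
R2=6+6=12
R0=8+4=12
R4=3+1=4
CMP R4, 4  (cmp 4,4)
JLT start: not taken
STORE R2, [0] → M[0]=12
halt.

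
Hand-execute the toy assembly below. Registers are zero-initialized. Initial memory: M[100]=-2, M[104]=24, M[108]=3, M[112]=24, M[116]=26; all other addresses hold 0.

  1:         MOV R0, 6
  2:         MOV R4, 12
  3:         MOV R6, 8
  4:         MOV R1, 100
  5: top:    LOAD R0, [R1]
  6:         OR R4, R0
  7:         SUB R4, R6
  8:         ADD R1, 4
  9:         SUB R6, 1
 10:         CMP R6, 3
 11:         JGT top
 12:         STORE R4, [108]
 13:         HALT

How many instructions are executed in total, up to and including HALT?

41

R0=6
R4=12
R6=8
R1=100
R0=M[100]=-2
R4=12|(-2)=-2
R4=(-2)-8=-10
R1=100+4=104
R6=8-1=7
CMP R6, 3  (cmp 7,3)
JGT top: taken
R0=M[104]=24
R4=(-10)|24=-2
R4=(-2)-7=-9
R1=104+4=108
R6=7-1=6
CMP R6, 3  (cmp 6,3)
JGT top: taken
R0=M[108]=3
R4=(-9)|3=-9
R4=(-9)-6=-15
R1=108+4=112
R6=6-1=5
CMP R6, 3  (cmp 5,3)
JGT top: taken
R0=M[112]=24
R4=(-15)|24=-7
R4=(-7)-5=-12
R1=112+4=116
R6=5-1=4
CMP R6, 3  (cmp 4,3)
JGT top: taken
R0=M[116]=26
R4=(-12)|26=-2
R4=(-2)-4=-6
R1=116+4=120
R6=4-1=3
CMP R6, 3  (cmp 3,3)
JGT top: not taken
STORE R4, [108] → M[108]=-6
halt.
Total executed instructions: 41.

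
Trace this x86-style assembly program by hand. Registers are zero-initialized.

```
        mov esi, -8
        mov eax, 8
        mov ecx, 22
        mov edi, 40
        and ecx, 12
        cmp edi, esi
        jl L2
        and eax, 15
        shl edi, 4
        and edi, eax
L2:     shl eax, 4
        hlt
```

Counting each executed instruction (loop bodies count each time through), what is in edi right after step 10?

0

mov esi, -8 → esi=-8
mov eax, 8 → eax=8
mov ecx, 22 → ecx=22
mov edi, 40 → edi=40
and ecx, 12 → ecx=22&12=4
cmp edi, esi  (cmp 40,-8)
jl L2: not taken
and eax, 15 → eax=8&15=8
shl edi, 4 → edi=40<<4=640
and edi, eax → edi=640&8=0
After step 10: edi = 0.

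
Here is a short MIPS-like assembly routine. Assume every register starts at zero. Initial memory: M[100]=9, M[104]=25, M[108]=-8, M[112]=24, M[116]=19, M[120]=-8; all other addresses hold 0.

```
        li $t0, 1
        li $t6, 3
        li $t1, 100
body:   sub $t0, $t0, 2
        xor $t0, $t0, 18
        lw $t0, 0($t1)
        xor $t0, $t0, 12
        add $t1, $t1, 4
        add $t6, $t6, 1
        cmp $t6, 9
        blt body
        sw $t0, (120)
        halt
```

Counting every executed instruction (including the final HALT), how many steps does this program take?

li $t0, 1 → $t0=1
li $t6, 3 → $t6=3
li $t1, 100 → $t1=100
sub $t0, $t0, 2 → $t0=1-2=-1
xor $t0, $t0, 18 → $t0=(-1)^18=-19
lw $t0, 0($t1) → $t0=M[100]=9
xor $t0, $t0, 12 → $t0=9^12=5
add $t1, $t1, 4 → $t1=100+4=104
add $t6, $t6, 1 → $t6=3+1=4
cmp $t6, 9  (cmp 4,9)
blt body: taken
sub $t0, $t0, 2 → $t0=5-2=3
xor $t0, $t0, 18 → $t0=3^18=17
lw $t0, 0($t1) → $t0=M[104]=25
xor $t0, $t0, 12 → $t0=25^12=21
add $t1, $t1, 4 → $t1=104+4=108
add $t6, $t6, 1 → $t6=4+1=5
cmp $t6, 9  (cmp 5,9)
blt body: taken
sub $t0, $t0, 2 → $t0=21-2=19
xor $t0, $t0, 18 → $t0=19^18=1
lw $t0, 0($t1) → $t0=M[108]=-8
xor $t0, $t0, 12 → $t0=(-8)^12=-12
add $t1, $t1, 4 → $t1=108+4=112
add $t6, $t6, 1 → $t6=5+1=6
cmp $t6, 9  (cmp 6,9)
blt body: taken
sub $t0, $t0, 2 → $t0=(-12)-2=-14
xor $t0, $t0, 18 → $t0=(-14)^18=-32
lw $t0, 0($t1) → $t0=M[112]=24
xor $t0, $t0, 12 → $t0=24^12=20
add $t1, $t1, 4 → $t1=112+4=116
add $t6, $t6, 1 → $t6=6+1=7
cmp $t6, 9  (cmp 7,9)
blt body: taken
sub $t0, $t0, 2 → $t0=20-2=18
xor $t0, $t0, 18 → $t0=18^18=0
lw $t0, 0($t1) → $t0=M[116]=19
xor $t0, $t0, 12 → $t0=19^12=31
add $t1, $t1, 4 → $t1=116+4=120
add $t6, $t6, 1 → $t6=7+1=8
cmp $t6, 9  (cmp 8,9)
blt body: taken
sub $t0, $t0, 2 → $t0=31-2=29
xor $t0, $t0, 18 → $t0=29^18=15
lw $t0, 0($t1) → $t0=M[120]=-8
xor $t0, $t0, 12 → $t0=(-8)^12=-12
add $t1, $t1, 4 → $t1=120+4=124
add $t6, $t6, 1 → $t6=8+1=9
cmp $t6, 9  (cmp 9,9)
blt body: not taken
sw $t0, (120) → M[120]=-12
halt.
Total executed instructions: 53.

53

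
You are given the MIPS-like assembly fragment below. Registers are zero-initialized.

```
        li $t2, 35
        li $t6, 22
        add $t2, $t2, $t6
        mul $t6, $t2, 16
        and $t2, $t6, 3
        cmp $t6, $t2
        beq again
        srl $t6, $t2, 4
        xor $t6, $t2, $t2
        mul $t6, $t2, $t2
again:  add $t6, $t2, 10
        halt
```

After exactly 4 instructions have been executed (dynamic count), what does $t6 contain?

912

$t2=35
$t6=22
$t2=35+22=57
$t6=57*16=912
After step 4: $t6 = 912.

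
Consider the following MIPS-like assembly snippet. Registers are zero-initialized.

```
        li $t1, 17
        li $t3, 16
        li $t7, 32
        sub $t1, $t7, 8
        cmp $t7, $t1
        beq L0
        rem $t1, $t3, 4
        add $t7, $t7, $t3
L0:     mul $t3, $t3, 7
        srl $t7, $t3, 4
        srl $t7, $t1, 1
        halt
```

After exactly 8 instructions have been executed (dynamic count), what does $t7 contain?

48

li $t1, 17 → $t1=17
li $t3, 16 → $t3=16
li $t7, 32 → $t7=32
sub $t1, $t7, 8 → $t1=32-8=24
cmp $t7, $t1  (cmp 32,24)
beq L0: not taken
rem $t1, $t3, 4 → $t1=16%4=0
add $t7, $t7, $t3 → $t7=32+16=48
After step 8: $t7 = 48.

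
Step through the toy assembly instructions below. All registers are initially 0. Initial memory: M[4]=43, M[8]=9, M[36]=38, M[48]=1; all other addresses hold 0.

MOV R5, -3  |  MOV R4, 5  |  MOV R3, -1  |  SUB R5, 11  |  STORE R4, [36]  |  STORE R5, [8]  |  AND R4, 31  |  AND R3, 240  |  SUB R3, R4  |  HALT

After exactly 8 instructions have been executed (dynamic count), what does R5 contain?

-14

R5=-3
R4=5
R3=-1
R5=(-3)-11=-14
STORE R4, [36] → M[36]=5
STORE R5, [8] → M[8]=-14
R4=5&31=5
R3=(-1)&240=240
After step 8: R5 = -14.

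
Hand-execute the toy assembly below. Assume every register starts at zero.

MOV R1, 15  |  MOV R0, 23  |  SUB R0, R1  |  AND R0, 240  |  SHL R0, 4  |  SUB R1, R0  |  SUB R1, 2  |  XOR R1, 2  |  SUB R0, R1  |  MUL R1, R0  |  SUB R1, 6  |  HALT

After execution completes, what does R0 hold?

R1=15
R0=23
R0=23-15=8
R0=8&240=0
R0=0<<4=0
R1=15-0=15
R1=15-2=13
R1=13^2=15
R0=0-15=-15
R1=15*(-15)=-225
R1=(-225)-6=-231
halt.

-15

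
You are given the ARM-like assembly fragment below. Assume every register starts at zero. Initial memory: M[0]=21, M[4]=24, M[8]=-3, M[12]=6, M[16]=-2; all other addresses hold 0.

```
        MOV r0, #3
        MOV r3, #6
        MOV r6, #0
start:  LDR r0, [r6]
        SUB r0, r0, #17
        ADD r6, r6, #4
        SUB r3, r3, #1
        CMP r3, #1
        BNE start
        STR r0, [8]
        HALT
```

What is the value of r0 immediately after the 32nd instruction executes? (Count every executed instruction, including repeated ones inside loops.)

-19

r0=3
r3=6
r6=0
r0=M[0]=21
r0=21-17=4
r6=0+4=4
r3=6-1=5
CMP r3, #1  (cmp 5,1)
BNE start: taken
r0=M[4]=24
r0=24-17=7
r6=4+4=8
r3=5-1=4
CMP r3, #1  (cmp 4,1)
BNE start: taken
r0=M[8]=-3
r0=(-3)-17=-20
r6=8+4=12
r3=4-1=3
CMP r3, #1  (cmp 3,1)
BNE start: taken
r0=M[12]=6
r0=6-17=-11
r6=12+4=16
r3=3-1=2
CMP r3, #1  (cmp 2,1)
BNE start: taken
r0=M[16]=-2
r0=(-2)-17=-19
r6=16+4=20
r3=2-1=1
CMP r3, #1  (cmp 1,1)
After step 32: r0 = -19.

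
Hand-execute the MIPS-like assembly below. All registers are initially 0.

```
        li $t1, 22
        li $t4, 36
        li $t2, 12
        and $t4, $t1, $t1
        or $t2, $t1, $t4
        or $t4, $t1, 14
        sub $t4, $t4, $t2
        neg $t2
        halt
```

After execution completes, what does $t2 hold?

-22

$t1=22
$t4=36
$t2=12
$t4=22&22=22
$t2=22|22=22
$t4=22|14=30
$t4=30-22=8
$t2=-(22)=-22
halt.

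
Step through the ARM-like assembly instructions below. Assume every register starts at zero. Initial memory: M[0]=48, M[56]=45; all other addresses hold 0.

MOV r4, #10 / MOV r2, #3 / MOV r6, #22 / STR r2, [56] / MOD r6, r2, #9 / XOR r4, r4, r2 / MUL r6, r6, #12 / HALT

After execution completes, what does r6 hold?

36

after MOV r4, #10: r4=10
after MOV r2, #3: r2=3
after MOV r6, #22: r6=22
STR r2, [56] → M[56]=3
after MOD r6, r2, #9: r6=3%9=3
after XOR r4, r4, r2: r4=10^3=9
after MUL r6, r6, #12: r6=3*12=36
halt.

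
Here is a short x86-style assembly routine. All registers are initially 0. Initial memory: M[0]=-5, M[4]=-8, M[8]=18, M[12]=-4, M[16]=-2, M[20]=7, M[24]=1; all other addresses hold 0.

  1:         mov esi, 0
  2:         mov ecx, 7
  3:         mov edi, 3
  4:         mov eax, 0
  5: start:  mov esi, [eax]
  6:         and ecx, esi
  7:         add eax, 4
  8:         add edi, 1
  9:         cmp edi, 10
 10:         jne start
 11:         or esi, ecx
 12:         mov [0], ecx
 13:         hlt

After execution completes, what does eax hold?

28

mov esi, 0 → esi=0
mov ecx, 7 → ecx=7
mov edi, 3 → edi=3
mov eax, 0 → eax=0
mov esi, [eax] → esi=M[0]=-5
and ecx, esi → ecx=7&(-5)=3
add eax, 4 → eax=0+4=4
add edi, 1 → edi=3+1=4
cmp edi, 10  (cmp 4,10)
jne start: taken
mov esi, [eax] → esi=M[4]=-8
and ecx, esi → ecx=3&(-8)=0
add eax, 4 → eax=4+4=8
add edi, 1 → edi=4+1=5
cmp edi, 10  (cmp 5,10)
jne start: taken
mov esi, [eax] → esi=M[8]=18
and ecx, esi → ecx=0&18=0
add eax, 4 → eax=8+4=12
add edi, 1 → edi=5+1=6
cmp edi, 10  (cmp 6,10)
jne start: taken
mov esi, [eax] → esi=M[12]=-4
and ecx, esi → ecx=0&(-4)=0
add eax, 4 → eax=12+4=16
add edi, 1 → edi=6+1=7
cmp edi, 10  (cmp 7,10)
jne start: taken
mov esi, [eax] → esi=M[16]=-2
and ecx, esi → ecx=0&(-2)=0
add eax, 4 → eax=16+4=20
add edi, 1 → edi=7+1=8
cmp edi, 10  (cmp 8,10)
jne start: taken
mov esi, [eax] → esi=M[20]=7
and ecx, esi → ecx=0&7=0
add eax, 4 → eax=20+4=24
add edi, 1 → edi=8+1=9
cmp edi, 10  (cmp 9,10)
jne start: taken
mov esi, [eax] → esi=M[24]=1
and ecx, esi → ecx=0&1=0
add eax, 4 → eax=24+4=28
add edi, 1 → edi=9+1=10
cmp edi, 10  (cmp 10,10)
jne start: not taken
or esi, ecx → esi=1|0=1
mov [0], ecx → M[0]=0
halt.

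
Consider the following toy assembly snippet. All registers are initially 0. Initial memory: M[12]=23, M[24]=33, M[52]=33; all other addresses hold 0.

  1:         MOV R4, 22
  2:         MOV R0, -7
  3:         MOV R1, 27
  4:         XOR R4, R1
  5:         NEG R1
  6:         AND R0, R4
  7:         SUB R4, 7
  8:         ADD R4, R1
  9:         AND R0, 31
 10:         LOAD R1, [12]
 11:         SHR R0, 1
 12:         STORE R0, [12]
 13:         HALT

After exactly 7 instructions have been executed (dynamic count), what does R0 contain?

9

R4=22
R0=-7
R1=27
R4=22^27=13
R1=-(27)=-27
R0=(-7)&13=9
R4=13-7=6
After step 7: R0 = 9.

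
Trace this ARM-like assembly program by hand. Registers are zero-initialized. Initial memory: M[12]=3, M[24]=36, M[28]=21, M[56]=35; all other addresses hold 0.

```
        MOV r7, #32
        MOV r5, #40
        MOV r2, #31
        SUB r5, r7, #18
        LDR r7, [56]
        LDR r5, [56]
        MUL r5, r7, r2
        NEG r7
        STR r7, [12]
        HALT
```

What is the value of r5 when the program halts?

1085

after MOV r7, #32: r7=32
after MOV r5, #40: r5=40
after MOV r2, #31: r2=31
after SUB r5, r7, #18: r5=32-18=14
after LDR r7, [56]: r7=M[56]=35
after LDR r5, [56]: r5=M[56]=35
after MUL r5, r7, r2: r5=35*31=1085
after NEG r7: r7=-(35)=-35
STR r7, [12] → M[12]=-35
halt.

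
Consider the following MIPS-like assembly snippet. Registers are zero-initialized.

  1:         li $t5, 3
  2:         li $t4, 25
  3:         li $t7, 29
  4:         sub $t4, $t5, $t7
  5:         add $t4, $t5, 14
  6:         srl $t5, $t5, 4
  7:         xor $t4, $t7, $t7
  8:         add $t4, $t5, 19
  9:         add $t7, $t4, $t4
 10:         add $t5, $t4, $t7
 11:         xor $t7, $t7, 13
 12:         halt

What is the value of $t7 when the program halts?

after li $t5, 3: $t5=3
after li $t4, 25: $t4=25
after li $t7, 29: $t7=29
after sub $t4, $t5, $t7: $t4=3-29=-26
after add $t4, $t5, 14: $t4=3+14=17
after srl $t5, $t5, 4: $t5=3>>4=0
after xor $t4, $t7, $t7: $t4=29^29=0
after add $t4, $t5, 19: $t4=0+19=19
after add $t7, $t4, $t4: $t7=19+19=38
after add $t5, $t4, $t7: $t5=19+38=57
after xor $t7, $t7, 13: $t7=38^13=43
halt.

43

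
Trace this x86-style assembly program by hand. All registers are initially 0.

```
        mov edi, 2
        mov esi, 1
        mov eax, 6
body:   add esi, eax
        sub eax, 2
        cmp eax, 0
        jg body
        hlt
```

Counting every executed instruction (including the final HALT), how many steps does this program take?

16

after mov edi, 2: edi=2
after mov esi, 1: esi=1
after mov eax, 6: eax=6
after add esi, eax: esi=1+6=7
after sub eax, 2: eax=6-2=4
cmp eax, 0  (cmp 4,0)
jg body: taken
after add esi, eax: esi=7+4=11
after sub eax, 2: eax=4-2=2
cmp eax, 0  (cmp 2,0)
jg body: taken
after add esi, eax: esi=11+2=13
after sub eax, 2: eax=2-2=0
cmp eax, 0  (cmp 0,0)
jg body: not taken
halt.
Total executed instructions: 16.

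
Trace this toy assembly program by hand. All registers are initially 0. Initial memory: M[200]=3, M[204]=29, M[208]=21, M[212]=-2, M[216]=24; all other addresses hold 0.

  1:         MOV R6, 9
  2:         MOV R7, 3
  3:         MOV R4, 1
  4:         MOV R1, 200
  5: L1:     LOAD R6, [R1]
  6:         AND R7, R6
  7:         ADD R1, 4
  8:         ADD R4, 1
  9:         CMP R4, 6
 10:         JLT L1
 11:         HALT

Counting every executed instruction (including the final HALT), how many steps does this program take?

MOV R6, 9 → R6=9
MOV R7, 3 → R7=3
MOV R4, 1 → R4=1
MOV R1, 200 → R1=200
LOAD R6, [R1] → R6=M[200]=3
AND R7, R6 → R7=3&3=3
ADD R1, 4 → R1=200+4=204
ADD R4, 1 → R4=1+1=2
CMP R4, 6  (cmp 2,6)
JLT L1: taken
LOAD R6, [R1] → R6=M[204]=29
AND R7, R6 → R7=3&29=1
ADD R1, 4 → R1=204+4=208
ADD R4, 1 → R4=2+1=3
CMP R4, 6  (cmp 3,6)
JLT L1: taken
LOAD R6, [R1] → R6=M[208]=21
AND R7, R6 → R7=1&21=1
ADD R1, 4 → R1=208+4=212
ADD R4, 1 → R4=3+1=4
CMP R4, 6  (cmp 4,6)
JLT L1: taken
LOAD R6, [R1] → R6=M[212]=-2
AND R7, R6 → R7=1&(-2)=0
ADD R1, 4 → R1=212+4=216
ADD R4, 1 → R4=4+1=5
CMP R4, 6  (cmp 5,6)
JLT L1: taken
LOAD R6, [R1] → R6=M[216]=24
AND R7, R6 → R7=0&24=0
ADD R1, 4 → R1=216+4=220
ADD R4, 1 → R4=5+1=6
CMP R4, 6  (cmp 6,6)
JLT L1: not taken
halt.
Total executed instructions: 35.

35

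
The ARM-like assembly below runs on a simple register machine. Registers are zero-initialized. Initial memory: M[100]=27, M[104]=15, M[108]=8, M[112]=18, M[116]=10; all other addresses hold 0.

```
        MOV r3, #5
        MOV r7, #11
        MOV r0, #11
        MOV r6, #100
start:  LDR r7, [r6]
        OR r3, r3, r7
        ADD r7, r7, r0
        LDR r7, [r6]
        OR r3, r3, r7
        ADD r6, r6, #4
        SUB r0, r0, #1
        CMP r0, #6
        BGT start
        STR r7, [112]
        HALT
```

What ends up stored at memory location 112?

10

after MOV r3, #5: r3=5
after MOV r7, #11: r7=11
after MOV r0, #11: r0=11
after MOV r6, #100: r6=100
after LDR r7, [r6]: r7=M[100]=27
after OR r3, r3, r7: r3=5|27=31
after ADD r7, r7, r0: r7=27+11=38
after LDR r7, [r6]: r7=M[100]=27
after OR r3, r3, r7: r3=31|27=31
after ADD r6, r6, #4: r6=100+4=104
after SUB r0, r0, #1: r0=11-1=10
CMP r0, #6  (cmp 10,6)
BGT start: taken
after LDR r7, [r6]: r7=M[104]=15
after OR r3, r3, r7: r3=31|15=31
after ADD r7, r7, r0: r7=15+10=25
after LDR r7, [r6]: r7=M[104]=15
after OR r3, r3, r7: r3=31|15=31
after ADD r6, r6, #4: r6=104+4=108
after SUB r0, r0, #1: r0=10-1=9
CMP r0, #6  (cmp 9,6)
BGT start: taken
after LDR r7, [r6]: r7=M[108]=8
after OR r3, r3, r7: r3=31|8=31
after ADD r7, r7, r0: r7=8+9=17
after LDR r7, [r6]: r7=M[108]=8
after OR r3, r3, r7: r3=31|8=31
after ADD r6, r6, #4: r6=108+4=112
after SUB r0, r0, #1: r0=9-1=8
CMP r0, #6  (cmp 8,6)
BGT start: taken
after LDR r7, [r6]: r7=M[112]=18
after OR r3, r3, r7: r3=31|18=31
after ADD r7, r7, r0: r7=18+8=26
after LDR r7, [r6]: r7=M[112]=18
after OR r3, r3, r7: r3=31|18=31
after ADD r6, r6, #4: r6=112+4=116
after SUB r0, r0, #1: r0=8-1=7
CMP r0, #6  (cmp 7,6)
BGT start: taken
after LDR r7, [r6]: r7=M[116]=10
after OR r3, r3, r7: r3=31|10=31
after ADD r7, r7, r0: r7=10+7=17
after LDR r7, [r6]: r7=M[116]=10
after OR r3, r3, r7: r3=31|10=31
after ADD r6, r6, #4: r6=116+4=120
after SUB r0, r0, #1: r0=7-1=6
CMP r0, #6  (cmp 6,6)
BGT start: not taken
STR r7, [112] → M[112]=10
halt.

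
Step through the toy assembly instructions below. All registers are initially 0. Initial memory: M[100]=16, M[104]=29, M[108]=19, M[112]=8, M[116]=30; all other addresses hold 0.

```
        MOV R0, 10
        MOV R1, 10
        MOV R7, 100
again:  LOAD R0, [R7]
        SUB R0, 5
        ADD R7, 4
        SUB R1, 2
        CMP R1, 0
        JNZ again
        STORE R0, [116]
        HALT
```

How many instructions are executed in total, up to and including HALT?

MOV R0, 10 → R0=10
MOV R1, 10 → R1=10
MOV R7, 100 → R7=100
LOAD R0, [R7] → R0=M[100]=16
SUB R0, 5 → R0=16-5=11
ADD R7, 4 → R7=100+4=104
SUB R1, 2 → R1=10-2=8
CMP R1, 0  (cmp 8,0)
JNZ again: taken
LOAD R0, [R7] → R0=M[104]=29
SUB R0, 5 → R0=29-5=24
ADD R7, 4 → R7=104+4=108
SUB R1, 2 → R1=8-2=6
CMP R1, 0  (cmp 6,0)
JNZ again: taken
LOAD R0, [R7] → R0=M[108]=19
SUB R0, 5 → R0=19-5=14
ADD R7, 4 → R7=108+4=112
SUB R1, 2 → R1=6-2=4
CMP R1, 0  (cmp 4,0)
JNZ again: taken
LOAD R0, [R7] → R0=M[112]=8
SUB R0, 5 → R0=8-5=3
ADD R7, 4 → R7=112+4=116
SUB R1, 2 → R1=4-2=2
CMP R1, 0  (cmp 2,0)
JNZ again: taken
LOAD R0, [R7] → R0=M[116]=30
SUB R0, 5 → R0=30-5=25
ADD R7, 4 → R7=116+4=120
SUB R1, 2 → R1=2-2=0
CMP R1, 0  (cmp 0,0)
JNZ again: not taken
STORE R0, [116] → M[116]=25
halt.
Total executed instructions: 35.

35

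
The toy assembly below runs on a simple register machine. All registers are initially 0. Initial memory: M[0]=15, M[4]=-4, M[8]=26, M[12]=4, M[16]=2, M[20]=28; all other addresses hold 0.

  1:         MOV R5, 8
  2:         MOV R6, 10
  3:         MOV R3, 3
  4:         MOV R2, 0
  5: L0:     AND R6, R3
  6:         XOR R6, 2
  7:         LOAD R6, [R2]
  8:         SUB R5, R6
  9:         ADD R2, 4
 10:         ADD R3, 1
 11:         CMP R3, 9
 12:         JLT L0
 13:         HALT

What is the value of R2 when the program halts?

24

after MOV R5, 8: R5=8
after MOV R6, 10: R6=10
after MOV R3, 3: R3=3
after MOV R2, 0: R2=0
after AND R6, R3: R6=10&3=2
after XOR R6, 2: R6=2^2=0
after LOAD R6, [R2]: R6=M[0]=15
after SUB R5, R6: R5=8-15=-7
after ADD R2, 4: R2=0+4=4
after ADD R3, 1: R3=3+1=4
CMP R3, 9  (cmp 4,9)
JLT L0: taken
after AND R6, R3: R6=15&4=4
after XOR R6, 2: R6=4^2=6
after LOAD R6, [R2]: R6=M[4]=-4
after SUB R5, R6: R5=(-7)-(-4)=-3
after ADD R2, 4: R2=4+4=8
after ADD R3, 1: R3=4+1=5
CMP R3, 9  (cmp 5,9)
JLT L0: taken
after AND R6, R3: R6=(-4)&5=4
after XOR R6, 2: R6=4^2=6
after LOAD R6, [R2]: R6=M[8]=26
after SUB R5, R6: R5=(-3)-26=-29
after ADD R2, 4: R2=8+4=12
after ADD R3, 1: R3=5+1=6
CMP R3, 9  (cmp 6,9)
JLT L0: taken
after AND R6, R3: R6=26&6=2
after XOR R6, 2: R6=2^2=0
after LOAD R6, [R2]: R6=M[12]=4
after SUB R5, R6: R5=(-29)-4=-33
after ADD R2, 4: R2=12+4=16
after ADD R3, 1: R3=6+1=7
CMP R3, 9  (cmp 7,9)
JLT L0: taken
after AND R6, R3: R6=4&7=4
after XOR R6, 2: R6=4^2=6
after LOAD R6, [R2]: R6=M[16]=2
after SUB R5, R6: R5=(-33)-2=-35
after ADD R2, 4: R2=16+4=20
after ADD R3, 1: R3=7+1=8
CMP R3, 9  (cmp 8,9)
JLT L0: taken
after AND R6, R3: R6=2&8=0
after XOR R6, 2: R6=0^2=2
after LOAD R6, [R2]: R6=M[20]=28
after SUB R5, R6: R5=(-35)-28=-63
after ADD R2, 4: R2=20+4=24
after ADD R3, 1: R3=8+1=9
CMP R3, 9  (cmp 9,9)
JLT L0: not taken
halt.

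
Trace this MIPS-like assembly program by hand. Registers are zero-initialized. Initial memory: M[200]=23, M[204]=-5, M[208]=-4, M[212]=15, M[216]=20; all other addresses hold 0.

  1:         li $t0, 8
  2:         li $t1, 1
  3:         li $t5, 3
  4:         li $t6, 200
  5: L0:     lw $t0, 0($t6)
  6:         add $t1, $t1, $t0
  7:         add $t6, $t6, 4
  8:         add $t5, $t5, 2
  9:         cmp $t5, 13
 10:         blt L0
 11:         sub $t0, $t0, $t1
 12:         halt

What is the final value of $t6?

220

li $t0, 8 → $t0=8
li $t1, 1 → $t1=1
li $t5, 3 → $t5=3
li $t6, 200 → $t6=200
lw $t0, 0($t6) → $t0=M[200]=23
add $t1, $t1, $t0 → $t1=1+23=24
add $t6, $t6, 4 → $t6=200+4=204
add $t5, $t5, 2 → $t5=3+2=5
cmp $t5, 13  (cmp 5,13)
blt L0: taken
lw $t0, 0($t6) → $t0=M[204]=-5
add $t1, $t1, $t0 → $t1=24+(-5)=19
add $t6, $t6, 4 → $t6=204+4=208
add $t5, $t5, 2 → $t5=5+2=7
cmp $t5, 13  (cmp 7,13)
blt L0: taken
lw $t0, 0($t6) → $t0=M[208]=-4
add $t1, $t1, $t0 → $t1=19+(-4)=15
add $t6, $t6, 4 → $t6=208+4=212
add $t5, $t5, 2 → $t5=7+2=9
cmp $t5, 13  (cmp 9,13)
blt L0: taken
lw $t0, 0($t6) → $t0=M[212]=15
add $t1, $t1, $t0 → $t1=15+15=30
add $t6, $t6, 4 → $t6=212+4=216
add $t5, $t5, 2 → $t5=9+2=11
cmp $t5, 13  (cmp 11,13)
blt L0: taken
lw $t0, 0($t6) → $t0=M[216]=20
add $t1, $t1, $t0 → $t1=30+20=50
add $t6, $t6, 4 → $t6=216+4=220
add $t5, $t5, 2 → $t5=11+2=13
cmp $t5, 13  (cmp 13,13)
blt L0: not taken
sub $t0, $t0, $t1 → $t0=20-50=-30
halt.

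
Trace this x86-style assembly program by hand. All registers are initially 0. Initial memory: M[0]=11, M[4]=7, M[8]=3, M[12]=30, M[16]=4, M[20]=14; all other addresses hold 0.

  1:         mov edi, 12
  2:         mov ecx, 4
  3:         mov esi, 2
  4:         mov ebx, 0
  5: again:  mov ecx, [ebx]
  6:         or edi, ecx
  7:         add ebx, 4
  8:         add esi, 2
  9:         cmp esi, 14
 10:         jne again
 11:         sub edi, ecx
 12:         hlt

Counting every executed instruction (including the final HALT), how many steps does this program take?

edi=12
ecx=4
esi=2
ebx=0
ecx=M[0]=11
edi=12|11=15
ebx=0+4=4
esi=2+2=4
cmp esi, 14  (cmp 4,14)
jne again: taken
ecx=M[4]=7
edi=15|7=15
ebx=4+4=8
esi=4+2=6
cmp esi, 14  (cmp 6,14)
jne again: taken
ecx=M[8]=3
edi=15|3=15
ebx=8+4=12
esi=6+2=8
cmp esi, 14  (cmp 8,14)
jne again: taken
ecx=M[12]=30
edi=15|30=31
ebx=12+4=16
esi=8+2=10
cmp esi, 14  (cmp 10,14)
jne again: taken
ecx=M[16]=4
edi=31|4=31
ebx=16+4=20
esi=10+2=12
cmp esi, 14  (cmp 12,14)
jne again: taken
ecx=M[20]=14
edi=31|14=31
ebx=20+4=24
esi=12+2=14
cmp esi, 14  (cmp 14,14)
jne again: not taken
edi=31-14=17
halt.
Total executed instructions: 42.

42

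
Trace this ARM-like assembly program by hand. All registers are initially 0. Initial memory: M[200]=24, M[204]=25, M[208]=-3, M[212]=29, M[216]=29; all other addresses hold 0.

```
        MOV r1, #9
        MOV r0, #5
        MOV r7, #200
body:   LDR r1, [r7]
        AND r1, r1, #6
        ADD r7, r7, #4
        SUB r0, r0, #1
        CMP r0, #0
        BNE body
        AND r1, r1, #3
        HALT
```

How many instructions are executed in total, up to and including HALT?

35

r1=9
r0=5
r7=200
r1=M[200]=24
r1=24&6=0
r7=200+4=204
r0=5-1=4
CMP r0, #0  (cmp 4,0)
BNE body: taken
r1=M[204]=25
r1=25&6=0
r7=204+4=208
r0=4-1=3
CMP r0, #0  (cmp 3,0)
BNE body: taken
r1=M[208]=-3
r1=(-3)&6=4
r7=208+4=212
r0=3-1=2
CMP r0, #0  (cmp 2,0)
BNE body: taken
r1=M[212]=29
r1=29&6=4
r7=212+4=216
r0=2-1=1
CMP r0, #0  (cmp 1,0)
BNE body: taken
r1=M[216]=29
r1=29&6=4
r7=216+4=220
r0=1-1=0
CMP r0, #0  (cmp 0,0)
BNE body: not taken
r1=4&3=0
halt.
Total executed instructions: 35.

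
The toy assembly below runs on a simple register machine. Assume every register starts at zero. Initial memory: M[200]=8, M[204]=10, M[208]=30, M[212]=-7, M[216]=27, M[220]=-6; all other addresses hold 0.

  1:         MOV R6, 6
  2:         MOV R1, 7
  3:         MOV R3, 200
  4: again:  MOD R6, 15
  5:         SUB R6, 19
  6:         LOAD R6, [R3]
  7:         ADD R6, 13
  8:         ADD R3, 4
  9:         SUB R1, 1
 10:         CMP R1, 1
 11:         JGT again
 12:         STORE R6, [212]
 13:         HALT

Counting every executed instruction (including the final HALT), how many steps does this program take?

MOV R6, 6 → R6=6
MOV R1, 7 → R1=7
MOV R3, 200 → R3=200
MOD R6, 15 → R6=6%15=6
SUB R6, 19 → R6=6-19=-13
LOAD R6, [R3] → R6=M[200]=8
ADD R6, 13 → R6=8+13=21
ADD R3, 4 → R3=200+4=204
SUB R1, 1 → R1=7-1=6
CMP R1, 1  (cmp 6,1)
JGT again: taken
MOD R6, 15 → R6=21%15=6
SUB R6, 19 → R6=6-19=-13
LOAD R6, [R3] → R6=M[204]=10
ADD R6, 13 → R6=10+13=23
ADD R3, 4 → R3=204+4=208
SUB R1, 1 → R1=6-1=5
CMP R1, 1  (cmp 5,1)
JGT again: taken
MOD R6, 15 → R6=23%15=8
SUB R6, 19 → R6=8-19=-11
LOAD R6, [R3] → R6=M[208]=30
ADD R6, 13 → R6=30+13=43
ADD R3, 4 → R3=208+4=212
SUB R1, 1 → R1=5-1=4
CMP R1, 1  (cmp 4,1)
JGT again: taken
MOD R6, 15 → R6=43%15=13
SUB R6, 19 → R6=13-19=-6
LOAD R6, [R3] → R6=M[212]=-7
ADD R6, 13 → R6=(-7)+13=6
ADD R3, 4 → R3=212+4=216
SUB R1, 1 → R1=4-1=3
CMP R1, 1  (cmp 3,1)
JGT again: taken
MOD R6, 15 → R6=6%15=6
SUB R6, 19 → R6=6-19=-13
LOAD R6, [R3] → R6=M[216]=27
ADD R6, 13 → R6=27+13=40
ADD R3, 4 → R3=216+4=220
SUB R1, 1 → R1=3-1=2
CMP R1, 1  (cmp 2,1)
JGT again: taken
MOD R6, 15 → R6=40%15=10
SUB R6, 19 → R6=10-19=-9
LOAD R6, [R3] → R6=M[220]=-6
ADD R6, 13 → R6=(-6)+13=7
ADD R3, 4 → R3=220+4=224
SUB R1, 1 → R1=2-1=1
CMP R1, 1  (cmp 1,1)
JGT again: not taken
STORE R6, [212] → M[212]=7
halt.
Total executed instructions: 53.

53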